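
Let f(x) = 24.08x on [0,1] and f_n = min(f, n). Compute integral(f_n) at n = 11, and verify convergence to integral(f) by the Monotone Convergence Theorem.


f(x) = 24.08x on [0,1]; f_n(x) = min(24.08x, n). At n = 11:
Step 1: f(x) reaches 11 at x = 11/24.08 = 0.456811
Step 2: integral(f_11) = integral(24.08x, 0, 0.456811) + integral(11, 0.456811, 1)
       = 24.08*0.456811^2/2 + 11*(1 - 0.456811)
       = 2.512458 + 5.975083
       = 8.487542
Step 3: As n -> infinity, f_n increases to f, so by MCT integral(f_n) -> integral(f) = 24.08/2 = 12.04.
Convergence: integral(f_11) = 8.487542 -> 12.04 as n -> infinity


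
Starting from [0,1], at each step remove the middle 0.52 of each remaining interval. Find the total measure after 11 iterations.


Step 1: At each step, fraction remaining = 1 - 0.52 = 0.48
Step 2: After 11 steps, measure = (0.48)^11
Result = 3.116403e-04


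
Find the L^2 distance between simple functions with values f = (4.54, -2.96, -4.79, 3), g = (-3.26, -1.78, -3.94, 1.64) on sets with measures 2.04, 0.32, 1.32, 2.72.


Step 1: Compute differences f_i - g_i:
  4.54 - -3.26 = 7.8
  -2.96 - -1.78 = -1.18
  -4.79 - -3.94 = -0.85
  3 - 1.64 = 1.36
Step 2: Compute |diff|^2 * measure for each set:
  |7.8|^2 * 2.04 = 60.84 * 2.04 = 124.1136
  |-1.18|^2 * 0.32 = 1.3924 * 0.32 = 0.445568
  |-0.85|^2 * 1.32 = 0.7225 * 1.32 = 0.9537
  |1.36|^2 * 2.72 = 1.8496 * 2.72 = 5.030912
Step 3: Sum = 130.54378
Step 4: ||f-g||_2 = (130.54378)^(1/2) = 11.425576


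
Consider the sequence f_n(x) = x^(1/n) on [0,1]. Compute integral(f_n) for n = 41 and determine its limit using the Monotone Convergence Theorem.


At n = 41: f_41(x) = x^(1/41).
Step 1: integral(x^(1/41), 0, 1) = [x^(1/41+1) / (1/41+1)] from 0 to 1
     = 1 / (1/41 + 1) = 1 / ((41+1)/41) = 41/(41+1)
     = 41/42 = 0.97619
Step 2: As n -> infinity, f_n(x) = x^(1/n) -> 1 for x in (0,1], and f_n is increasing in n.
By MCT, lim_n integral(f_n) = integral(lim_n f_n) = integral(1, 0, 1) = 1.
Step 3: Verify convergence: 41/42 = 0.97619 -> 1


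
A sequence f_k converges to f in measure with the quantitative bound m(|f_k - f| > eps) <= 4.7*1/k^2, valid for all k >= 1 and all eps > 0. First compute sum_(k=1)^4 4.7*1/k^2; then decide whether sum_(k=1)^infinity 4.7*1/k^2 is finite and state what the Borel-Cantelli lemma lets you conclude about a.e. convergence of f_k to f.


Step 1: List the terms 4.7*1/k^2 for k = 1 to 4:
  k=1: 4.7
  k=2: 1.175
  k=3: 0.522222
  k=4: 0.29375
Step 2: Partial sum = 4.7 + 1.175 + 0.522222 + 0.29375
     = 6.690972
Step 3: The full series sum_(k>=1) 4.7*1/k^2 converges (p-series with p = 2 > 1; a constant multiple of a convergent series converges).
Step 4: Fix eps > 0. Since sum_k m(|f_k - f| > eps) < infinity, the Borel-Cantelli lemma gives
        m(limsup_k {|f_k - f| > eps}) = 0, i.e. for a.e. x, |f_k(x) - f(x)| <= eps for all large k.
        Applying this with eps = 1/j for j = 1, 2, ... and intersecting the countably many full-measure sets,
        for a.e. x we get limsup_k |f_k(x) - f(x)| <= 1/j for every j, hence f_k -> f almost everywhere.
Conclusion: series converges; Borel-Cantelli yields f_k -> f a.e.


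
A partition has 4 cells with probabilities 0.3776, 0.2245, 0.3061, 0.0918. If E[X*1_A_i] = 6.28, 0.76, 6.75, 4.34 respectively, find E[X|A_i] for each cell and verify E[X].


For each cell A_i: E[X|A_i] = E[X*1_A_i] / P(A_i)
Step 1: E[X|A_1] = 6.28 / 0.3776 = 16.631356
Step 2: E[X|A_2] = 0.76 / 0.2245 = 3.385301
Step 3: E[X|A_3] = 6.75 / 0.3061 = 22.051617
Step 4: E[X|A_4] = 4.34 / 0.0918 = 47.276688
Verification: E[X] = sum E[X*1_A_i] = 6.28 + 0.76 + 6.75 + 4.34 = 18.13


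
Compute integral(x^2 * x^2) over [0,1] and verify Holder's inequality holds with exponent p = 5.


Step 1: Exact integral of f*g = integral(x^4, 0, 1) = 1/5
     = 0.2
Step 2: Holder bound with p=5, q=1.25:
  ||f||_p = (integral x^10 dx)^(1/5) = (1/11)^(1/5) = 0.619044
  ||g||_q = (integral x^2.5 dx)^(1/1.25) = (1/3.5)^(1/1.25) = 0.367067
Step 3: Holder bound = ||f||_p * ||g||_q = 0.619044 * 0.367067 = 0.227231
Verification: 0.2 <= 0.227231 (Holder holds)


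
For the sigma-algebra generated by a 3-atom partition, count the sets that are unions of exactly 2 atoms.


Each element of F is a union of some subset of the 3 atoms.
Elements that are unions of exactly 2 atoms correspond to 2-element subsets of the 3 atoms.
Count = C(3, 2) = 3! / (2! * 1!) = 3.


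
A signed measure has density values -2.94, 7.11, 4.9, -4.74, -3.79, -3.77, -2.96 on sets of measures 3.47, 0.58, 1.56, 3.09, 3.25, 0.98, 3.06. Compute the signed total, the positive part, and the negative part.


Step 1: Compute signed measure on each set:
  Set 1: -2.94 * 3.47 = -10.2018
  Set 2: 7.11 * 0.58 = 4.1238
  Set 3: 4.9 * 1.56 = 7.644
  Set 4: -4.74 * 3.09 = -14.6466
  Set 5: -3.79 * 3.25 = -12.3175
  Set 6: -3.77 * 0.98 = -3.6946
  Set 7: -2.96 * 3.06 = -9.0576
Step 2: Total signed measure = (-10.2018) + (4.1238) + (7.644) + (-14.6466) + (-12.3175) + (-3.6946) + (-9.0576)
     = -38.1503
Step 3: Positive part mu+(X) = sum of positive contributions = 11.7678
Step 4: Negative part mu-(X) = |sum of negative contributions| = 49.9181


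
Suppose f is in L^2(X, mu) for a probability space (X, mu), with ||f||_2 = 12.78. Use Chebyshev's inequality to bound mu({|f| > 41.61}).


Chebyshev/Markov inequality: mu(|f| > eps) <= (||f||_p / eps)^p
Step 1: ||f||_2 / eps = 12.78 / 41.61 = 0.307138
Step 2: Raise to power p = 2:
  (0.307138)^2 = 0.094334
Step 3: Therefore mu(|f| > 41.61) <= 0.094334


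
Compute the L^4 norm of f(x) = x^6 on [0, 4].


Step 1: ||f||_4 = (integral_0^4 |x^6|^4 dx)^(1/4)
     = (integral_0^4 x^24 dx)^(1/4)
Step 2: integral_0^4 x^24 dx = [x^25/(25)] from 0 to 4 = 4^25/25
     = 1125899906842624/25 = 4.503600e+13
Step 3: ||f||_4 = (4.503600e+13)^(1/4) = 2590.537859


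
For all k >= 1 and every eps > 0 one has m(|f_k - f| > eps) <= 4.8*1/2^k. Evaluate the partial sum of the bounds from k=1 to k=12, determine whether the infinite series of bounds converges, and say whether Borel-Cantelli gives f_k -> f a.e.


Step 1: List the terms 4.8*1/2^k for k = 1 to 12:
  k=1: 2.4
  k=2: 1.2
  k=3: 0.6
  k=4: 0.3
  k=5: 0.15
  k=6: 0.075
  k=7: 0.0375
  k=8: 0.01875
  k=9: 0.009375
  k=10: 0.004687
  k=11: 0.002344
  k=12: 0.001172
Step 2: Partial sum = 2.4 + 1.2 + 0.6 + 0.3 + 0.15 + 0.075 + 0.0375 + 0.01875 + 0.009375 + 0.004687 + 0.002344 + 0.001172
     = 4.798828
Step 3: The full series sum_(k>=1) 4.8*1/2^k converges (geometric series with ratio 1/2 < 1; a constant multiple of a convergent series converges).
Step 4: Fix eps > 0. Since sum_k m(|f_k - f| > eps) < infinity, the Borel-Cantelli lemma gives
        m(limsup_k {|f_k - f| > eps}) = 0, i.e. for a.e. x, |f_k(x) - f(x)| <= eps for all large k.
        Applying this with eps = 1/j for j = 1, 2, ... and intersecting the countably many full-measure sets,
        for a.e. x we get limsup_k |f_k(x) - f(x)| <= 1/j for every j, hence f_k -> f almost everywhere.
Conclusion: series converges; Borel-Cantelli yields f_k -> f a.e.


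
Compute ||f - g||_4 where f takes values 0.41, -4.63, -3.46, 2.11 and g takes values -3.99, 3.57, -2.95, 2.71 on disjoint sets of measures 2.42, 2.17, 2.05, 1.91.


Step 1: Compute differences f_i - g_i:
  0.41 - -3.99 = 4.4
  -4.63 - 3.57 = -8.2
  -3.46 - -2.95 = -0.51
  2.11 - 2.71 = -0.6
Step 2: Compute |diff|^4 * measure for each set:
  |4.4|^4 * 2.42 = 374.8096 * 2.42 = 907.039232
  |-8.2|^4 * 2.17 = 4521.2176 * 2.17 = 9811.042192
  |-0.51|^4 * 2.05 = 0.067652 * 2.05 = 0.138687
  |-0.6|^4 * 1.91 = 0.1296 * 1.91 = 0.247536
Step 3: Sum = 10718.467647
Step 4: ||f-g||_4 = (10718.467647)^(1/4) = 10.174971


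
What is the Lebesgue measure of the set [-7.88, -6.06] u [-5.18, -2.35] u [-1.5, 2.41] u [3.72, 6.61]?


For pairwise disjoint intervals, m(union) = sum of lengths.
= (-6.06 - -7.88) + (-2.35 - -5.18) + (2.41 - -1.5) + (6.61 - 3.72)
= 1.82 + 2.83 + 3.91 + 2.89
= 11.45


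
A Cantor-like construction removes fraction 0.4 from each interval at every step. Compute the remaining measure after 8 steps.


Step 1: At each step, fraction remaining = 1 - 0.4 = 0.6
Step 2: After 8 steps, measure = (0.6)^8
Result = 0.016796


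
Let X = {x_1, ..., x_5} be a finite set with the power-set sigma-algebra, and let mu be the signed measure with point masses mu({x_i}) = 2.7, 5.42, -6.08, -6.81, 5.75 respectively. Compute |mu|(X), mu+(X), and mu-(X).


Step 1: Every measurable set is a union of atoms (the cells / points), so a Hahn decomposition is
  obtained by grouping atoms by sign: P = union of atoms with mu > 0, N = union of the remaining atoms.
  Atoms in P (indices): 1, 2, 5;  atoms in N (indices): 3, 4
  Positive values: 2.7, 5.42, 5.75
  Negative values: -6.08, -6.81
Step 2: mu+(X) = mu(P) = sum of positive atom values = 13.87
Step 3: mu-(X) = -mu(N) = sum of |negative atom values| = 12.89
Step 4: |mu|(X) = mu+(X) + mu-(X) = 13.87 + 12.89 = 26.76


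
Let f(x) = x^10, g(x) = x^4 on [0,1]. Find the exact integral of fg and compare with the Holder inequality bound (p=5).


Step 1: Exact integral of f*g = integral(x^14, 0, 1) = 1/15
     = 0.066667
Step 2: Holder bound with p=5, q=1.25:
  ||f||_p = (integral x^50 dx)^(1/5) = (1/51)^(1/5) = 0.455497
  ||g||_q = (integral x^5 dx)^(1/1.25) = (1/6)^(1/1.25) = 0.238495
Step 3: Holder bound = ||f||_p * ||g||_q = 0.455497 * 0.238495 = 0.108634
Verification: 0.066667 <= 0.108634 (Holder holds)


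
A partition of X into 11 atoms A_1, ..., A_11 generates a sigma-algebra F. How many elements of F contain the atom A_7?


Each element of F is a union of some subset S of the 11 atoms.
The element contains A_7 iff A_7 is in S.
So we count subsets S of {A_1,...,A_11} with A_7 in S: choose freely among the other 10 atoms.
Count = 2^(11-1) = 2^10 = 1024.


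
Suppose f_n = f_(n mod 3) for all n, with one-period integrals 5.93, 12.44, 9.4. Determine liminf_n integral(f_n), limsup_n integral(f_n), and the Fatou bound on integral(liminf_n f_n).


The sequence (integral(f_n)) is periodic with period 3, repeating the values 5.93, 12.44, 9.4 indefinitely.
Step 1: For a periodic sequence, every tail (a_m, a_(m+1), ...) contains all 3 period values infinitely often.
Step 2: Hence inf of every tail = min of the period values = min(5.93, 12.44, 9.4) = 5.93.
        liminf_n integral(f_n) = sup over m of (inf of tail from m) = 5.93.
Step 3: Similarly sup of every tail = max of the period values = 12.44.
        limsup_n integral(f_n) = 12.44.
Step 4: Fatou's lemma: integral(liminf_n f_n) <= liminf_n integral(f_n) = 5.93.
        So the integral of the pointwise liminf is at most 5.93.


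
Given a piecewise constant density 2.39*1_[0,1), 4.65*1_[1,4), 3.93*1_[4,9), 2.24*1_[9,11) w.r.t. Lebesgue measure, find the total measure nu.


Integrate each piece of the Radon-Nikodym derivative:
Step 1: integral_0^1 2.39 dx = 2.39*(1-0) = 2.39*1 = 2.39
Step 2: integral_1^4 4.65 dx = 4.65*(4-1) = 4.65*3 = 13.95
Step 3: integral_4^9 3.93 dx = 3.93*(9-4) = 3.93*5 = 19.65
Step 4: integral_9^11 2.24 dx = 2.24*(11-9) = 2.24*2 = 4.48
Total: 2.39 + 13.95 + 19.65 + 4.48 = 40.47


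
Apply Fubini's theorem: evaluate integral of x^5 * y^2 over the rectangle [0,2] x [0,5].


By Fubini's theorem, the double integral factors as a product of single integrals:
Step 1: integral_0^2 x^5 dx = [x^6/6] from 0 to 2
     = 2^6/6 = 10.666667
Step 2: integral_0^5 y^2 dy = [y^3/3] from 0 to 5
     = 5^3/3 = 41.666667
Step 3: Double integral = 10.666667 * 41.666667 = 444.444444


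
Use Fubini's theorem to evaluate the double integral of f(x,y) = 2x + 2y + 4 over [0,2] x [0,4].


By Fubini, integrate in x first, then y.
Step 1: Fix y, integrate over x in [0,2]:
  integral(2x + 2y + 4, x=0..2)
  = 2*(2^2 - 0^2)/2 + (2y + 4)*(2 - 0)
  = 4 + (2y + 4)*2
  = 4 + 4y + 8
  = 12 + 4y
Step 2: Integrate over y in [0,4]:
  integral(12 + 4y, y=0..4)
  = 12*4 + 4*(4^2 - 0^2)/2
  = 48 + 32
  = 80


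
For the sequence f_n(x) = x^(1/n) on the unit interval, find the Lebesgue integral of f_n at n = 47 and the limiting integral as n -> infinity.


At n = 47: f_47(x) = x^(1/47).
Step 1: integral(x^(1/47), 0, 1) = [x^(1/47+1) / (1/47+1)] from 0 to 1
     = 1 / (1/47 + 1) = 1 / ((47+1)/47) = 47/(47+1)
     = 47/48 = 0.979167
Step 2: As n -> infinity, f_n(x) = x^(1/n) -> 1 for x in (0,1], and f_n is increasing in n.
By MCT, lim_n integral(f_n) = integral(lim_n f_n) = integral(1, 0, 1) = 1.
Step 3: Verify convergence: 47/48 = 0.979167 -> 1


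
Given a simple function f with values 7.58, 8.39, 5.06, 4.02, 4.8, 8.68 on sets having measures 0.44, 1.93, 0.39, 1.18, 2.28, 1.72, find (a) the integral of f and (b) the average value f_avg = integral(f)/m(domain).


Step 1: Integral = sum(value_i * measure_i)
= 7.58*0.44 + 8.39*1.93 + 5.06*0.39 + 4.02*1.18 + 4.8*2.28 + 8.68*1.72
= 3.3352 + 16.1927 + 1.9734 + 4.7436 + 10.944 + 14.9296
= 52.1185
Step 2: Total measure of domain = 0.44 + 1.93 + 0.39 + 1.18 + 2.28 + 1.72 = 7.94
Step 3: Average value = 52.1185 / 7.94 = 6.564043


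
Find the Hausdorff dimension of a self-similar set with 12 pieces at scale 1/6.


For a self-similar set with N copies scaled by 1/r:
dim_H = log(N)/log(r) = log(12)/log(6)
= 2.484907/1.791759
= 1.386853


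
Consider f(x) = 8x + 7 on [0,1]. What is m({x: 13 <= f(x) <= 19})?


f^(-1)([13, 19]) = {x : 13 <= 8x + 7 <= 19}
Solving: (13 - 7)/8 <= x <= (19 - 7)/8
= [0.75, 1.5]
Intersecting with [0,1]: [0.75, 1]
Measure = 1 - 0.75 = 0.25


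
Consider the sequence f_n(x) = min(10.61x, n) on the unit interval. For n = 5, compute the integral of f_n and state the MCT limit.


f(x) = 10.61x on [0,1]; f_n(x) = min(10.61x, n). At n = 5:
Step 1: f(x) reaches 5 at x = 5/10.61 = 0.471254
Step 2: integral(f_5) = integral(10.61x, 0, 0.471254) + integral(5, 0.471254, 1)
       = 10.61*0.471254^2/2 + 5*(1 - 0.471254)
       = 1.178134 + 2.643732
       = 3.821866
Step 3: As n -> infinity, f_n increases to f, so by MCT integral(f_n) -> integral(f) = 10.61/2 = 5.305.
Convergence: integral(f_5) = 3.821866 -> 5.305 as n -> infinity


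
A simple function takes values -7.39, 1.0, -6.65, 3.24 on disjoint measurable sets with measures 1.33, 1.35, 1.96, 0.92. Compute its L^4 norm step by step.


Step 1: Compute |f_i|^4 for each value:
  |-7.39|^4 = 2982.481466
  |1.0|^4 = 1
  |-6.65|^4 = 1955.629506
  |3.24|^4 = 110.199606
Step 2: Multiply by measures and sum:
  2982.481466 * 1.33 = 3966.70035
  1 * 1.35 = 1.35
  1955.629506 * 1.96 = 3833.033832
  110.199606 * 0.92 = 101.383637
Sum = 3966.70035 + 1.35 + 3833.033832 + 101.383637 = 7902.46782
Step 3: Take the p-th root:
||f||_4 = (7902.46782)^(1/4) = 9.428458


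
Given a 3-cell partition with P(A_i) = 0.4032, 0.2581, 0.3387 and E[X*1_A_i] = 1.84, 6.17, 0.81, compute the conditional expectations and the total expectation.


For each cell A_i: E[X|A_i] = E[X*1_A_i] / P(A_i)
Step 1: E[X|A_1] = 1.84 / 0.4032 = 4.563492
Step 2: E[X|A_2] = 6.17 / 0.2581 = 23.905463
Step 3: E[X|A_3] = 0.81 / 0.3387 = 2.391497
Verification: E[X] = sum E[X*1_A_i] = 1.84 + 6.17 + 0.81 = 8.82


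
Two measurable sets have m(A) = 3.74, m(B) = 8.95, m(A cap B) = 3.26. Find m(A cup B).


By inclusion-exclusion: m(A u B) = m(A) + m(B) - m(A n B)
= 3.74 + 8.95 - 3.26
= 9.43


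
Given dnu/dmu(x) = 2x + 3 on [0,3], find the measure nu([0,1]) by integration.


nu(A) = integral_A (dnu/dmu) dmu = integral_0^1 (2x + 3) dx
Step 1: Antiderivative F(x) = (2/2)x^2 + 3x
Step 2: F(1) = (2/2)*1^2 + 3*1 = 1 + 3 = 4
Step 3: F(0) = (2/2)*0^2 + 3*0 = 0.0 + 0 = 0.0
Step 4: nu([0,1]) = F(1) - F(0) = 4 - 0.0 = 4


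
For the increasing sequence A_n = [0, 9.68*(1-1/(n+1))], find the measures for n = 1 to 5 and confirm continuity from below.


By continuity of measure from below: if A_n increases to A, then m(A_n) -> m(A).
Here A = [0, 9.68], so m(A) = 9.68
Step 1: a_1 = 9.68*(1 - 1/2) = 4.84, m(A_1) = 4.84
Step 2: a_2 = 9.68*(1 - 1/3) = 6.4533, m(A_2) = 6.4533
Step 3: a_3 = 9.68*(1 - 1/4) = 7.26, m(A_3) = 7.26
Step 4: a_4 = 9.68*(1 - 1/5) = 7.744, m(A_4) = 7.744
Step 5: a_5 = 9.68*(1 - 1/6) = 8.0667, m(A_5) = 8.0667
Limit: m(A_n) -> m([0,9.68]) = 9.68


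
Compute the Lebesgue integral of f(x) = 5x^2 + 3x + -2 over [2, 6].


The Lebesgue integral of a Riemann-integrable function agrees with the Riemann integral.
Antiderivative F(x) = (5/3)x^3 + (3/2)x^2 + -2x
F(6) = (5/3)*6^3 + (3/2)*6^2 + -2*6
     = (5/3)*216 + (3/2)*36 + -2*6
     = 360 + 54 + -12
     = 402
F(2) = 15.333333
Integral = F(6) - F(2) = 402 - 15.333333 = 386.666667


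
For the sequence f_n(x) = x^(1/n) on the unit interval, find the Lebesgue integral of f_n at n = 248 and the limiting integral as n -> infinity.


At n = 248: f_248(x) = x^(1/248).
Step 1: integral(x^(1/248), 0, 1) = [x^(1/248+1) / (1/248+1)] from 0 to 1
     = 1 / (1/248 + 1) = 1 / ((248+1)/248) = 248/(248+1)
     = 248/249 = 0.995984
Step 2: As n -> infinity, f_n(x) = x^(1/n) -> 1 for x in (0,1], and f_n is increasing in n.
By MCT, lim_n integral(f_n) = integral(lim_n f_n) = integral(1, 0, 1) = 1.
Step 3: Verify convergence: 248/249 = 0.995984 -> 1


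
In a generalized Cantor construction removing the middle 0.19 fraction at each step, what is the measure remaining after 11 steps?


Step 1: At each step, fraction remaining = 1 - 0.19 = 0.81
Step 2: After 11 steps, measure = (0.81)^11
Result = 0.098477


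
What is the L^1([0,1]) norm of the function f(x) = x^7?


Step 1: ||f||_1 = (integral_0^1 |x^7|^1 dx)^(1/1)
     = (integral_0^1 x^7 dx)^(1/1)
Step 2: integral_0^1 x^7 dx = [x^8/(8)] from 0 to 1 = 1^8/8
     = 1/8 = 0.125
Step 3: ||f||_1 = (0.125)^(1/1) = 0.125


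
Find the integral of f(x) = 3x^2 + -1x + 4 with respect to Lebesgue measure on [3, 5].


The Lebesgue integral of a Riemann-integrable function agrees with the Riemann integral.
Antiderivative F(x) = (3/3)x^3 + (-1/2)x^2 + 4x
F(5) = (3/3)*5^3 + (-1/2)*5^2 + 4*5
     = (3/3)*125 + (-1/2)*25 + 4*5
     = 125 + -12.5 + 20
     = 132.5
F(3) = 34.5
Integral = F(5) - F(3) = 132.5 - 34.5 = 98


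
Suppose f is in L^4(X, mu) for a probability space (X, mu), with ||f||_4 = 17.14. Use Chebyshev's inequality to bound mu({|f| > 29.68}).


Chebyshev/Markov inequality: mu(|f| > eps) <= (||f||_p / eps)^p
Step 1: ||f||_4 / eps = 17.14 / 29.68 = 0.577493
Step 2: Raise to power p = 4:
  (0.577493)^4 = 0.111221
Step 3: Therefore mu(|f| > 29.68) <= 0.111221


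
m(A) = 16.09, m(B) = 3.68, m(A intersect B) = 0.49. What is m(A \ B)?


m(A \ B) = m(A) - m(A n B)
= 16.09 - 0.49
= 15.6


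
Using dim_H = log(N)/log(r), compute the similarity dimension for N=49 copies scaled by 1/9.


For a self-similar set with N copies scaled by 1/r:
dim_H = log(N)/log(r) = log(49)/log(9)
= 3.89182/2.197225
= 1.771244


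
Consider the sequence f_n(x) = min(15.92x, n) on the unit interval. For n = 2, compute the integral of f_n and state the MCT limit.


f(x) = 15.92x on [0,1]; f_n(x) = min(15.92x, n). At n = 2:
Step 1: f(x) reaches 2 at x = 2/15.92 = 0.125628
Step 2: integral(f_2) = integral(15.92x, 0, 0.125628) + integral(2, 0.125628, 1)
       = 15.92*0.125628^2/2 + 2*(1 - 0.125628)
       = 0.125628 + 1.748744
       = 1.874372
Step 3: As n -> infinity, f_n increases to f, so by MCT integral(f_n) -> integral(f) = 15.92/2 = 7.96.
Convergence: integral(f_2) = 1.874372 -> 7.96 as n -> infinity


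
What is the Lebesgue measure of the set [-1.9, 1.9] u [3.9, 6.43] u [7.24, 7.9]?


For pairwise disjoint intervals, m(union) = sum of lengths.
= (1.9 - -1.9) + (6.43 - 3.9) + (7.9 - 7.24)
= 3.8 + 2.53 + 0.66
= 6.99


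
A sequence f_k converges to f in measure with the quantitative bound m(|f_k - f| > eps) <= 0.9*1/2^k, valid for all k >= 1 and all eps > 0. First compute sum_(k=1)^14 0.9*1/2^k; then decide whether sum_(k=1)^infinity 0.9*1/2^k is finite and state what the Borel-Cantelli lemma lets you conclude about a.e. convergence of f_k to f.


Step 1: List the terms 0.9*1/2^k for k = 1 to 14:
  k=1: 0.45
  k=2: 0.225
  k=3: 0.1125
  k=4: 0.05625
  k=5: 0.028125
  k=6: 0.014063
  k=7: 0.007031
  k=8: 0.003516
  k=9: 0.001758
  k=10: 8.789063e-04
  k=11: 4.394531e-04
  k=12: 2.197266e-04
  k=13: 1.098633e-04
  k=14: 5.493164e-05
Step 2: Partial sum = 0.45 + 0.225 + 0.1125 + 0.05625 + 0.028125 + 0.014063 + 0.007031 + 0.003516 + 0.001758 + 8.789063e-04 + 4.394531e-04 + 2.197266e-04 + 1.098633e-04 + 5.493164e-05
     = 0.899945
Step 3: The full series sum_(k>=1) 0.9*1/2^k converges (geometric series with ratio 1/2 < 1; a constant multiple of a convergent series converges).
Step 4: Fix eps > 0. Since sum_k m(|f_k - f| > eps) < infinity, the Borel-Cantelli lemma gives
        m(limsup_k {|f_k - f| > eps}) = 0, i.e. for a.e. x, |f_k(x) - f(x)| <= eps for all large k.
        Applying this with eps = 1/j for j = 1, 2, ... and intersecting the countably many full-measure sets,
        for a.e. x we get limsup_k |f_k(x) - f(x)| <= 1/j for every j, hence f_k -> f almost everywhere.
Conclusion: series converges; Borel-Cantelli yields f_k -> f a.e.


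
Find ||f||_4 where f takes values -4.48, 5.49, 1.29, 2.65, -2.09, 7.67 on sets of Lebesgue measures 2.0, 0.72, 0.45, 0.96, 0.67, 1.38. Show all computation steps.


Step 1: Compute |f_i|^4 for each value:
  |-4.48|^4 = 402.820956
  |5.49|^4 = 908.425628
  |1.29|^4 = 2.769229
  |2.65|^4 = 49.315506
  |-2.09|^4 = 19.080298
  |7.67|^4 = 3460.839475
Step 2: Multiply by measures and sum:
  402.820956 * 2.0 = 805.641912
  908.425628 * 0.72 = 654.066452
  2.769229 * 0.45 = 1.246153
  49.315506 * 0.96 = 47.342886
  19.080298 * 0.67 = 12.783799
  3460.839475 * 1.38 = 4775.958476
Sum = 805.641912 + 654.066452 + 1.246153 + 47.342886 + 12.783799 + 4775.958476 = 6297.039679
Step 3: Take the p-th root:
||f||_4 = (6297.039679)^(1/4) = 8.90808


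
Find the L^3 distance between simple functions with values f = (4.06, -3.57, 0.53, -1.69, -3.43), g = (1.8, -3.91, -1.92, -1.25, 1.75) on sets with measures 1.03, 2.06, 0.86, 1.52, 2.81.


Step 1: Compute differences f_i - g_i:
  4.06 - 1.8 = 2.26
  -3.57 - -3.91 = 0.34
  0.53 - -1.92 = 2.45
  -1.69 - -1.25 = -0.44
  -3.43 - 1.75 = -5.18
Step 2: Compute |diff|^3 * measure for each set:
  |2.26|^3 * 1.03 = 11.543176 * 1.03 = 11.889471
  |0.34|^3 * 2.06 = 0.039304 * 2.06 = 0.080966
  |2.45|^3 * 0.86 = 14.706125 * 0.86 = 12.647268
  |-0.44|^3 * 1.52 = 0.085184 * 1.52 = 0.12948
  |-5.18|^3 * 2.81 = 138.991832 * 2.81 = 390.567048
Step 3: Sum = 415.314233
Step 4: ||f-g||_3 = (415.314233)^(1/3) = 7.460918


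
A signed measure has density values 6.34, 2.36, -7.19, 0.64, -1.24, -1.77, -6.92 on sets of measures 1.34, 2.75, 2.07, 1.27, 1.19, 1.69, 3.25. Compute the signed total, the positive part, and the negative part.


Step 1: Compute signed measure on each set:
  Set 1: 6.34 * 1.34 = 8.4956
  Set 2: 2.36 * 2.75 = 6.49
  Set 3: -7.19 * 2.07 = -14.8833
  Set 4: 0.64 * 1.27 = 0.8128
  Set 5: -1.24 * 1.19 = -1.4756
  Set 6: -1.77 * 1.69 = -2.9913
  Set 7: -6.92 * 3.25 = -22.49
Step 2: Total signed measure = (8.4956) + (6.49) + (-14.8833) + (0.8128) + (-1.4756) + (-2.9913) + (-22.49)
     = -26.0418
Step 3: Positive part mu+(X) = sum of positive contributions = 15.7984
Step 4: Negative part mu-(X) = |sum of negative contributions| = 41.8402


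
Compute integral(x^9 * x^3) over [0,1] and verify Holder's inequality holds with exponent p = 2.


Step 1: Exact integral of f*g = integral(x^12, 0, 1) = 1/13
     = 0.076923
Step 2: Holder bound with p=2, q=2:
  ||f||_p = (integral x^18 dx)^(1/2) = (1/19)^(1/2) = 0.229416
  ||g||_q = (integral x^6 dx)^(1/2) = (1/7)^(1/2) = 0.377964
Step 3: Holder bound = ||f||_p * ||g||_q = 0.229416 * 0.377964 = 0.086711
Verification: 0.076923 <= 0.086711 (Holder holds)


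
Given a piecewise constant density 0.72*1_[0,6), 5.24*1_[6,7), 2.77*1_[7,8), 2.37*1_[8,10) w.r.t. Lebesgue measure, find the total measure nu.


Integrate each piece of the Radon-Nikodym derivative:
Step 1: integral_0^6 0.72 dx = 0.72*(6-0) = 0.72*6 = 4.32
Step 2: integral_6^7 5.24 dx = 5.24*(7-6) = 5.24*1 = 5.24
Step 3: integral_7^8 2.77 dx = 2.77*(8-7) = 2.77*1 = 2.77
Step 4: integral_8^10 2.37 dx = 2.37*(10-8) = 2.37*2 = 4.74
Total: 4.32 + 5.24 + 2.77 + 4.74 = 17.07


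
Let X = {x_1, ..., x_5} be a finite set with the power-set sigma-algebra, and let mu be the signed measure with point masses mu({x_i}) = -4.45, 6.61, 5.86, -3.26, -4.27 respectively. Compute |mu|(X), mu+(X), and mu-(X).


Step 1: Every measurable set is a union of atoms (the cells / points), so a Hahn decomposition is
  obtained by grouping atoms by sign: P = union of atoms with mu > 0, N = union of the remaining atoms.
  Atoms in P (indices): 2, 3;  atoms in N (indices): 1, 4, 5
  Positive values: 6.61, 5.86
  Negative values: -4.45, -3.26, -4.27
Step 2: mu+(X) = mu(P) = sum of positive atom values = 12.47
Step 3: mu-(X) = -mu(N) = sum of |negative atom values| = 11.98
Step 4: |mu|(X) = mu+(X) + mu-(X) = 12.47 + 11.98 = 24.45


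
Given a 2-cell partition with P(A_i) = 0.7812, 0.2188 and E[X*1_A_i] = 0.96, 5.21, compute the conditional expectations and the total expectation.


For each cell A_i: E[X|A_i] = E[X*1_A_i] / P(A_i)
Step 1: E[X|A_1] = 0.96 / 0.7812 = 1.228879
Step 2: E[X|A_2] = 5.21 / 0.2188 = 23.8117
Verification: E[X] = sum E[X*1_A_i] = 0.96 + 5.21 = 6.17


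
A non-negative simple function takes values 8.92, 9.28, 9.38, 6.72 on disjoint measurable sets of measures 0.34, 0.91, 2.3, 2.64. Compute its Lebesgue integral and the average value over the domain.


Step 1: Integral = sum(value_i * measure_i)
= 8.92*0.34 + 9.28*0.91 + 9.38*2.3 + 6.72*2.64
= 3.0328 + 8.4448 + 21.574 + 17.7408
= 50.7924
Step 2: Total measure of domain = 0.34 + 0.91 + 2.3 + 2.64 = 6.19
Step 3: Average value = 50.7924 / 6.19 = 8.205557


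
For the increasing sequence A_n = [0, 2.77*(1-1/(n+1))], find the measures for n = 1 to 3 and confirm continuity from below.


By continuity of measure from below: if A_n increases to A, then m(A_n) -> m(A).
Here A = [0, 2.77], so m(A) = 2.77
Step 1: a_1 = 2.77*(1 - 1/2) = 1.385, m(A_1) = 1.385
Step 2: a_2 = 2.77*(1 - 1/3) = 1.8467, m(A_2) = 1.8467
Step 3: a_3 = 2.77*(1 - 1/4) = 2.0775, m(A_3) = 2.0775
Limit: m(A_n) -> m([0,2.77]) = 2.77


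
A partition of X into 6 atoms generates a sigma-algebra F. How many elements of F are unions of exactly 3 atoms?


Each element of F is a union of some subset of the 6 atoms.
Elements that are unions of exactly 3 atoms correspond to 3-element subsets of the 6 atoms.
Count = C(6, 3) = 6! / (3! * 3!) = 20.


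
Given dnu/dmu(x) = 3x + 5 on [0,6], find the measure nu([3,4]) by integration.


nu(A) = integral_A (dnu/dmu) dmu = integral_3^4 (3x + 5) dx
Step 1: Antiderivative F(x) = (3/2)x^2 + 5x
Step 2: F(4) = (3/2)*4^2 + 5*4 = 24 + 20 = 44
Step 3: F(3) = (3/2)*3^2 + 5*3 = 13.5 + 15 = 28.5
Step 4: nu([3,4]) = F(4) - F(3) = 44 - 28.5 = 15.5


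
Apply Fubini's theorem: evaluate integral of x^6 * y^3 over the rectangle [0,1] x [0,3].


By Fubini's theorem, the double integral factors as a product of single integrals:
Step 1: integral_0^1 x^6 dx = [x^7/7] from 0 to 1
     = 1^7/7 = 0.142857
Step 2: integral_0^3 y^3 dy = [y^4/4] from 0 to 3
     = 3^4/4 = 20.25
Step 3: Double integral = 0.142857 * 20.25 = 2.892857


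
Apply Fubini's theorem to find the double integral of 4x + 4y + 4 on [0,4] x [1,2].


By Fubini, integrate in x first, then y.
Step 1: Fix y, integrate over x in [0,4]:
  integral(4x + 4y + 4, x=0..4)
  = 4*(4^2 - 0^2)/2 + (4y + 4)*(4 - 0)
  = 32 + (4y + 4)*4
  = 32 + 16y + 16
  = 48 + 16y
Step 2: Integrate over y in [1,2]:
  integral(48 + 16y, y=1..2)
  = 48*1 + 16*(2^2 - 1^2)/2
  = 48 + 24
  = 72


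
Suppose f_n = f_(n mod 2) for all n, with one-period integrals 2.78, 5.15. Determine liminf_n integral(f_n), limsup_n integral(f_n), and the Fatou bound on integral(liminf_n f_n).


The sequence (integral(f_n)) is periodic with period 2, repeating the values 2.78, 5.15 indefinitely.
Step 1: For a periodic sequence, every tail (a_m, a_(m+1), ...) contains all 2 period values infinitely often.
Step 2: Hence inf of every tail = min of the period values = min(2.78, 5.15) = 2.78.
        liminf_n integral(f_n) = sup over m of (inf of tail from m) = 2.78.
Step 3: Similarly sup of every tail = max of the period values = 5.15.
        limsup_n integral(f_n) = 5.15.
Step 4: Fatou's lemma: integral(liminf_n f_n) <= liminf_n integral(f_n) = 2.78.
        So the integral of the pointwise liminf is at most 2.78.


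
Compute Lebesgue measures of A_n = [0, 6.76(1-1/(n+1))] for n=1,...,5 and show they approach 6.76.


By continuity of measure from below: if A_n increases to A, then m(A_n) -> m(A).
Here A = [0, 6.76], so m(A) = 6.76
Step 1: a_1 = 6.76*(1 - 1/2) = 3.38, m(A_1) = 3.38
Step 2: a_2 = 6.76*(1 - 1/3) = 4.5067, m(A_2) = 4.5067
Step 3: a_3 = 6.76*(1 - 1/4) = 5.07, m(A_3) = 5.07
Step 4: a_4 = 6.76*(1 - 1/5) = 5.408, m(A_4) = 5.408
Step 5: a_5 = 6.76*(1 - 1/6) = 5.6333, m(A_5) = 5.6333
Limit: m(A_n) -> m([0,6.76]) = 6.76


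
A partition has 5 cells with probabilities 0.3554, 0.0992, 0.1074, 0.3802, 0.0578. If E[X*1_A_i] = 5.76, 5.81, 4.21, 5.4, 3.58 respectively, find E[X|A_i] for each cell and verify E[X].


For each cell A_i: E[X|A_i] = E[X*1_A_i] / P(A_i)
Step 1: E[X|A_1] = 5.76 / 0.3554 = 16.207091
Step 2: E[X|A_2] = 5.81 / 0.0992 = 58.568548
Step 3: E[X|A_3] = 4.21 / 0.1074 = 39.199255
Step 4: E[X|A_4] = 5.4 / 0.3802 = 14.203051
Step 5: E[X|A_5] = 3.58 / 0.0578 = 61.937716
Verification: E[X] = sum E[X*1_A_i] = 5.76 + 5.81 + 4.21 + 5.4 + 3.58 = 24.76


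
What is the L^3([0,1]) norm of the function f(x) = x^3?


Step 1: ||f||_3 = (integral_0^1 |x^3|^3 dx)^(1/3)
     = (integral_0^1 x^9 dx)^(1/3)
Step 2: integral_0^1 x^9 dx = [x^10/(10)] from 0 to 1 = 1^10/10
     = 1/10 = 0.1
Step 3: ||f||_3 = (0.1)^(1/3) = 0.464159


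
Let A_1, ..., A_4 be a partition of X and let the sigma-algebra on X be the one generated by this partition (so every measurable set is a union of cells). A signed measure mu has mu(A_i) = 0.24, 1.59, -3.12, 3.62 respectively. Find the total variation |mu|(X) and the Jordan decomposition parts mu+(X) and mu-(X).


Step 1: Every measurable set is a union of atoms (the cells / points), so a Hahn decomposition is
  obtained by grouping atoms by sign: P = union of atoms with mu > 0, N = union of the remaining atoms.
  Atoms in P (indices): 1, 2, 4;  atoms in N (indices): 3
  Positive values: 0.24, 1.59, 3.62
  Negative values: -3.12
Step 2: mu+(X) = mu(P) = sum of positive atom values = 5.45
Step 3: mu-(X) = -mu(N) = sum of |negative atom values| = 3.12
Step 4: |mu|(X) = mu+(X) + mu-(X) = 5.45 + 3.12 = 8.57


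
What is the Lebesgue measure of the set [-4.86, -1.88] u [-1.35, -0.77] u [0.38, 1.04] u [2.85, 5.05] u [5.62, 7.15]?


For pairwise disjoint intervals, m(union) = sum of lengths.
= (-1.88 - -4.86) + (-0.77 - -1.35) + (1.04 - 0.38) + (5.05 - 2.85) + (7.15 - 5.62)
= 2.98 + 0.58 + 0.66 + 2.2 + 1.53
= 7.95


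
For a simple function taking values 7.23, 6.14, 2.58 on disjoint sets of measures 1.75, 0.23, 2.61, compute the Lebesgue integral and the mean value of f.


Step 1: Integral = sum(value_i * measure_i)
= 7.23*1.75 + 6.14*0.23 + 2.58*2.61
= 12.6525 + 1.4122 + 6.7338
= 20.7985
Step 2: Total measure of domain = 1.75 + 0.23 + 2.61 = 4.59
Step 3: Average value = 20.7985 / 4.59 = 4.531264


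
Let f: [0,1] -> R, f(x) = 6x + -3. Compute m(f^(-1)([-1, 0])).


f^(-1)([-1, 0]) = {x : -1 <= 6x + -3 <= 0}
Solving: (-1 - -3)/6 <= x <= (0 - -3)/6
= [0.333333, 0.5]
Intersecting with [0,1]: [0.333333, 0.5]
Measure = 0.5 - 0.333333 = 0.166667


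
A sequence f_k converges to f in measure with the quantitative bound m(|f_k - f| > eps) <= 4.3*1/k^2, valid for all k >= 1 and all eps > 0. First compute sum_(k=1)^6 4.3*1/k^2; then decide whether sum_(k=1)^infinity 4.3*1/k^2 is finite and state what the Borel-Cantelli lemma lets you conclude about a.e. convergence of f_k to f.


Step 1: List the terms 4.3*1/k^2 for k = 1 to 6:
  k=1: 4.3
  k=2: 1.075
  k=3: 0.477778
  k=4: 0.26875
  k=5: 0.172
  k=6: 0.119444
Step 2: Partial sum = 4.3 + 1.075 + 0.477778 + 0.26875 + 0.172 + 0.119444
     = 6.412972
Step 3: The full series sum_(k>=1) 4.3*1/k^2 converges (p-series with p = 2 > 1; a constant multiple of a convergent series converges).
Step 4: Fix eps > 0. Since sum_k m(|f_k - f| > eps) < infinity, the Borel-Cantelli lemma gives
        m(limsup_k {|f_k - f| > eps}) = 0, i.e. for a.e. x, |f_k(x) - f(x)| <= eps for all large k.
        Applying this with eps = 1/j for j = 1, 2, ... and intersecting the countably many full-measure sets,
        for a.e. x we get limsup_k |f_k(x) - f(x)| <= 1/j for every j, hence f_k -> f almost everywhere.
Conclusion: series converges; Borel-Cantelli yields f_k -> f a.e.


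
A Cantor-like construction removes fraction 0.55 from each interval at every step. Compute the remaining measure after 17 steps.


Step 1: At each step, fraction remaining = 1 - 0.55 = 0.45
Step 2: After 17 steps, measure = (0.45)^17
Result = 1.272368e-06


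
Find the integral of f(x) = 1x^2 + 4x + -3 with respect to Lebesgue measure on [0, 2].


The Lebesgue integral of a Riemann-integrable function agrees with the Riemann integral.
Antiderivative F(x) = (1/3)x^3 + (4/2)x^2 + -3x
F(2) = (1/3)*2^3 + (4/2)*2^2 + -3*2
     = (1/3)*8 + (4/2)*4 + -3*2
     = 2.666667 + 8 + -6
     = 4.666667
F(0) = 0.0
Integral = F(2) - F(0) = 4.666667 - 0.0 = 4.666667


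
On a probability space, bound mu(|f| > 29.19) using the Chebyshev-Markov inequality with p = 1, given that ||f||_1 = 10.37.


Chebyshev/Markov inequality: mu(|f| > eps) <= (||f||_p / eps)^p
Step 1: ||f||_1 / eps = 10.37 / 29.19 = 0.355259
Step 2: Raise to power p = 1:
  (0.355259)^1 = 0.355259
Step 3: Therefore mu(|f| > 29.19) <= 0.355259


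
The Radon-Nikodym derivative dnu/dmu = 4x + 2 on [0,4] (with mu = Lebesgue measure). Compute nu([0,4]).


nu(A) = integral_A (dnu/dmu) dmu = integral_0^4 (4x + 2) dx
Step 1: Antiderivative F(x) = (4/2)x^2 + 2x
Step 2: F(4) = (4/2)*4^2 + 2*4 = 32 + 8 = 40
Step 3: F(0) = (4/2)*0^2 + 2*0 = 0.0 + 0 = 0.0
Step 4: nu([0,4]) = F(4) - F(0) = 40 - 0.0 = 40


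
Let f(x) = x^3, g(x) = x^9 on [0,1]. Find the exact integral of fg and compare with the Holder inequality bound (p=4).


Step 1: Exact integral of f*g = integral(x^12, 0, 1) = 1/13
     = 0.076923
Step 2: Holder bound with p=4, q=1.333333:
  ||f||_p = (integral x^12 dx)^(1/4) = (1/13)^(1/4) = 0.52664
  ||g||_q = (integral x^12 dx)^(1/1.333333) = (1/13)^(1/1.333333) = 0.146064
Step 3: Holder bound = ||f||_p * ||g||_q = 0.52664 * 0.146064 = 0.076923
Verification: 0.076923 <= 0.076923 (Holder holds)


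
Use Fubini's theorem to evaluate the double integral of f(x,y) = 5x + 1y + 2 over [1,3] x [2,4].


By Fubini, integrate in x first, then y.
Step 1: Fix y, integrate over x in [1,3]:
  integral(5x + 1y + 2, x=1..3)
  = 5*(3^2 - 1^2)/2 + (1y + 2)*(3 - 1)
  = 20 + (1y + 2)*2
  = 20 + 2y + 4
  = 24 + 2y
Step 2: Integrate over y in [2,4]:
  integral(24 + 2y, y=2..4)
  = 24*2 + 2*(4^2 - 2^2)/2
  = 48 + 12
  = 60


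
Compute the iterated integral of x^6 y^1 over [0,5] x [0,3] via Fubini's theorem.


By Fubini's theorem, the double integral factors as a product of single integrals:
Step 1: integral_0^5 x^6 dx = [x^7/7] from 0 to 5
     = 5^7/7 = 11160.714286
Step 2: integral_0^3 y^1 dy = [y^2/2] from 0 to 3
     = 3^2/2 = 4.5
Step 3: Double integral = 11160.714286 * 4.5 = 50223.214286


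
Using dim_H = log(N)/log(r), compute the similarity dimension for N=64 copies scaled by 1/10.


For a self-similar set with N copies scaled by 1/r:
dim_H = log(N)/log(r) = log(64)/log(10)
= 4.158883/2.302585
= 1.80618


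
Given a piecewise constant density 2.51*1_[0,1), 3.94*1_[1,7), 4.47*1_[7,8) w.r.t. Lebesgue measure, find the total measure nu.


Integrate each piece of the Radon-Nikodym derivative:
Step 1: integral_0^1 2.51 dx = 2.51*(1-0) = 2.51*1 = 2.51
Step 2: integral_1^7 3.94 dx = 3.94*(7-1) = 3.94*6 = 23.64
Step 3: integral_7^8 4.47 dx = 4.47*(8-7) = 4.47*1 = 4.47
Total: 2.51 + 23.64 + 4.47 = 30.62


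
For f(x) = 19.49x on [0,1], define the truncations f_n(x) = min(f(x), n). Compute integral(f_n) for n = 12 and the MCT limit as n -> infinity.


f(x) = 19.49x on [0,1]; f_n(x) = min(19.49x, n). At n = 12:
Step 1: f(x) reaches 12 at x = 12/19.49 = 0.6157
Step 2: integral(f_12) = integral(19.49x, 0, 0.6157) + integral(12, 0.6157, 1)
       = 19.49*0.6157^2/2 + 12*(1 - 0.6157)
       = 3.694202 + 4.611596
       = 8.305798
Step 3: As n -> infinity, f_n increases to f, so by MCT integral(f_n) -> integral(f) = 19.49/2 = 9.745.
Convergence: integral(f_12) = 8.305798 -> 9.745 as n -> infinity


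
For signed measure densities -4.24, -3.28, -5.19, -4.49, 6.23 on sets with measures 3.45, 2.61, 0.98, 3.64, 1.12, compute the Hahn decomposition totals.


Step 1: Compute signed measure on each set:
  Set 1: -4.24 * 3.45 = -14.628
  Set 2: -3.28 * 2.61 = -8.5608
  Set 3: -5.19 * 0.98 = -5.0862
  Set 4: -4.49 * 3.64 = -16.3436
  Set 5: 6.23 * 1.12 = 6.9776
Step 2: Total signed measure = (-14.628) + (-8.5608) + (-5.0862) + (-16.3436) + (6.9776)
     = -37.641
Step 3: Positive part mu+(X) = sum of positive contributions = 6.9776
Step 4: Negative part mu-(X) = |sum of negative contributions| = 44.6186


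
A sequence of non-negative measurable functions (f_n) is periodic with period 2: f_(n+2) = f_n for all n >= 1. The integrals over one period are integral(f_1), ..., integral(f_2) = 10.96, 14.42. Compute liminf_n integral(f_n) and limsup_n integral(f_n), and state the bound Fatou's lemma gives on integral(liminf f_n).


The sequence (integral(f_n)) is periodic with period 2, repeating the values 10.96, 14.42 indefinitely.
Step 1: For a periodic sequence, every tail (a_m, a_(m+1), ...) contains all 2 period values infinitely often.
Step 2: Hence inf of every tail = min of the period values = min(10.96, 14.42) = 10.96.
        liminf_n integral(f_n) = sup over m of (inf of tail from m) = 10.96.
Step 3: Similarly sup of every tail = max of the period values = 14.42.
        limsup_n integral(f_n) = 14.42.
Step 4: Fatou's lemma: integral(liminf_n f_n) <= liminf_n integral(f_n) = 10.96.
        So the integral of the pointwise liminf is at most 10.96.


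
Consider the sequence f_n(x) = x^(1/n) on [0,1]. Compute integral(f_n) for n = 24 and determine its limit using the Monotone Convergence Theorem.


At n = 24: f_24(x) = x^(1/24).
Step 1: integral(x^(1/24), 0, 1) = [x^(1/24+1) / (1/24+1)] from 0 to 1
     = 1 / (1/24 + 1) = 1 / ((24+1)/24) = 24/(24+1)
     = 24/25 = 0.96
Step 2: As n -> infinity, f_n(x) = x^(1/n) -> 1 for x in (0,1], and f_n is increasing in n.
By MCT, lim_n integral(f_n) = integral(lim_n f_n) = integral(1, 0, 1) = 1.
Step 3: Verify convergence: 24/25 = 0.96 -> 1


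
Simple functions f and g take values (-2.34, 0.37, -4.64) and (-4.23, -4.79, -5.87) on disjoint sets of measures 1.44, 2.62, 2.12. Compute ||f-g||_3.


Step 1: Compute differences f_i - g_i:
  -2.34 - -4.23 = 1.89
  0.37 - -4.79 = 5.16
  -4.64 - -5.87 = 1.23
Step 2: Compute |diff|^3 * measure for each set:
  |1.89|^3 * 1.44 = 6.751269 * 1.44 = 9.721827
  |5.16|^3 * 2.62 = 137.388096 * 2.62 = 359.956812
  |1.23|^3 * 2.12 = 1.860867 * 2.12 = 3.945038
Step 3: Sum = 373.623677
Step 4: ||f-g||_3 = (373.623677)^(1/3) = 7.202415


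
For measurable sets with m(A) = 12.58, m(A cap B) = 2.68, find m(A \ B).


m(A \ B) = m(A) - m(A n B)
= 12.58 - 2.68
= 9.9


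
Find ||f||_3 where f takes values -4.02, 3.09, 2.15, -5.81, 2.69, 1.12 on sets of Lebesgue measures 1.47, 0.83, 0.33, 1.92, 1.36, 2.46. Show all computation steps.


Step 1: Compute |f_i|^3 for each value:
  |-4.02|^3 = 64.964808
  |3.09|^3 = 29.503629
  |2.15|^3 = 9.938375
  |-5.81|^3 = 196.122941
  |2.69|^3 = 19.465109
  |1.12|^3 = 1.404928
Step 2: Multiply by measures and sum:
  64.964808 * 1.47 = 95.498268
  29.503629 * 0.83 = 24.488012
  9.938375 * 0.33 = 3.279664
  196.122941 * 1.92 = 376.556047
  19.465109 * 1.36 = 26.472548
  1.404928 * 2.46 = 3.456123
Sum = 95.498268 + 24.488012 + 3.279664 + 376.556047 + 26.472548 + 3.456123 = 529.750661
Step 3: Take the p-th root:
||f||_3 = (529.750661)^(1/3) = 8.091403
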